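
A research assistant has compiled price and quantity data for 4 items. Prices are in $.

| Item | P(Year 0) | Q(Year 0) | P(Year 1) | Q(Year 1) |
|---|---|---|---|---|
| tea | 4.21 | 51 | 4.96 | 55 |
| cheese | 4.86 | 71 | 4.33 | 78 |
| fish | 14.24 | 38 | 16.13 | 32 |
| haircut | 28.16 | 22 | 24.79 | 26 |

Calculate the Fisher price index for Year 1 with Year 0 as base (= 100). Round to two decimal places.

Laspeyres component (base-period weights):
ΣP(Year 1)Q(Year 0) = 4.96×51 + 4.33×71 + 16.13×38 + 24.79×22 = 252.96 + 307.43 + 612.94 + 545.38 = 1718.71
ΣP(Year 0)Q(Year 0) = 4.21×51 + 4.86×71 + 14.24×38 + 28.16×22 = 214.71 + 345.06 + 541.12 + 619.52 = 1720.41
L = 1718.71 / 1720.41 × 100 = 99.9012
Paasche component (current-period weights):
ΣP(Year 1)Q(Year 1) = 4.96×55 + 4.33×78 + 16.13×32 + 24.79×26 = 272.8 + 337.74 + 516.16 + 644.54 = 1771.24
ΣP(Year 0)Q(Year 1) = 4.21×55 + 4.86×78 + 14.24×32 + 28.16×26 = 231.55 + 379.08 + 455.68 + 732.16 = 1798.47
P = 1771.24 / 1798.47 × 100 = 98.4859
Fisher = √(L × P) = √(99.9012 × 98.4859) = 99.1910

99.19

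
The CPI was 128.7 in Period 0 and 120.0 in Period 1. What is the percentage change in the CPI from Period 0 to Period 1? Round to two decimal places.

Change = (120.0 − 128.7) / 128.7 × 100
       = -8.7 / 128.7 × 100 = -6.7599%

-6.76%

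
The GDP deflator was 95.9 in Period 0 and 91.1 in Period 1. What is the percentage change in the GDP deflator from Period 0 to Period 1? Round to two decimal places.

-5.01%

Change = (91.1 − 95.9) / 95.9 × 100
       = -4.8 / 95.9 × 100 = -5.0052%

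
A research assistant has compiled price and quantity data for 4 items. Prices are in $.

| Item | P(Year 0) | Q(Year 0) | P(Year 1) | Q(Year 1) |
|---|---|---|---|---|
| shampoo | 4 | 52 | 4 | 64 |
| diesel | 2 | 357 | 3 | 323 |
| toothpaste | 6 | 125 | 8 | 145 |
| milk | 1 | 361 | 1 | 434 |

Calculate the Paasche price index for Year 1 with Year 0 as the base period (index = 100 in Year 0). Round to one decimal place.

127.8

Paasche price index uses current-period quantities as weights.
ΣP(Year 1)·Q(Year 1) = 4×64 + 3×323 + 8×145 + 1×434 = 256 + 969 + 1160 + 434 = 2819
ΣP(Year 0)·Q(Year 1) = 4×64 + 2×323 + 6×145 + 1×434 = 256 + 646 + 870 + 434 = 2206
Index = 2819 / 2206 × 100 = 127.7879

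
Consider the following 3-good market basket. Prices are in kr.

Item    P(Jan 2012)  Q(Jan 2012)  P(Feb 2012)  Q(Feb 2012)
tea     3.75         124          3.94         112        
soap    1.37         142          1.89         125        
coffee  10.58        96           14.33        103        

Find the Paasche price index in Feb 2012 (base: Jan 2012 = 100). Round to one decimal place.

Paasche price index uses current-period quantities as weights.
ΣP(Feb 2012)·Q(Feb 2012) = 3.94×112 + 1.89×125 + 14.33×103 = 441.28 + 236.25 + 1475.99 = 2153.52
ΣP(Jan 2012)·Q(Feb 2012) = 3.75×112 + 1.37×125 + 10.58×103 = 420 + 171.25 + 1089.74 = 1680.99
Index = 2153.52 / 1680.99 × 100 = 128.1102

128.1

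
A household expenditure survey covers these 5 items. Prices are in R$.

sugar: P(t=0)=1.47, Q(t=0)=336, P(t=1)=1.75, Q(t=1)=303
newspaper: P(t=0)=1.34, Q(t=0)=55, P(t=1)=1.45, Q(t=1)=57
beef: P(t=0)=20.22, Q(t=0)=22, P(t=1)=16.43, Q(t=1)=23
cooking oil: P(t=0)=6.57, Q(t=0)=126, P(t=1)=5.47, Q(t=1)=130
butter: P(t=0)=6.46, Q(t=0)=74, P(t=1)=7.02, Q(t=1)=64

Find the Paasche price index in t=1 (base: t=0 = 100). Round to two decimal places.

Paasche price index uses current-period quantities as weights.
ΣP(t=1)·Q(t=1) = 1.75×303 + 1.45×57 + 16.43×23 + 5.47×130 + 7.02×64 = 530.25 + 82.65 + 377.89 + 711.1 + 449.28 = 2151.17
ΣP(t=0)·Q(t=1) = 1.47×303 + 1.34×57 + 20.22×23 + 6.57×130 + 6.46×64 = 445.41 + 76.38 + 465.06 + 854.1 + 413.44 = 2254.39
Index = 2151.17 / 2254.39 × 100 = 95.4214

95.42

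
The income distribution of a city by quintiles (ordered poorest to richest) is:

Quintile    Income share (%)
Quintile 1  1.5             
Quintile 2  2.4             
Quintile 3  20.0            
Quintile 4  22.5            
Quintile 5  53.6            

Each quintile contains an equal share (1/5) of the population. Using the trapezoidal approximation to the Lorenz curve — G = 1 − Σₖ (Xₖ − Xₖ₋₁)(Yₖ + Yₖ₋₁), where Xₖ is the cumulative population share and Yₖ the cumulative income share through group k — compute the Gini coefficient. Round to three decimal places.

Cumulative income shares Yₖ: 0.0150, 0.0390, 0.2390, 0.4640, 1.0000
Σ (Xₖ−Xₖ₋₁)(Yₖ+Yₖ₋₁) = (1/5)(0.0150+0.0000) + (1/5)(0.0390+0.0150) + (1/5)(0.2390+0.0390) + (1/5)(0.4640+0.2390) + (1/5)(1.0000+0.4640)
  = 0.0030 + 0.0108 + 0.0556 + 0.1406 + 0.2928 = 0.5028
G = 1 − 0.5028 = 0.4972

0.497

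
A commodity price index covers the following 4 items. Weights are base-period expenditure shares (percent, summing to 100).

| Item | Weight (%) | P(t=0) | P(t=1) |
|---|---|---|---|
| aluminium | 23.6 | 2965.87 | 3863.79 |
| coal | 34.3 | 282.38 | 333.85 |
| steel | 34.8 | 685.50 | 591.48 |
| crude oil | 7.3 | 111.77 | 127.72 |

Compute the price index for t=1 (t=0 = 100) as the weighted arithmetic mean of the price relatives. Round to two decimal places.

aluminium: 23.6 × (3863.79/2965.87) = 23.6 × 1.302751 = 30.7449
coal: 34.3 × (333.85/282.38) = 34.3 × 1.182272 = 40.5519
steel: 34.8 × (591.48/685.50) = 34.8 × 0.862845 = 30.0270
crude oil: 7.3 × (127.72/111.77) = 7.3 × 1.142704 = 8.3417
Index = Σ wᵢ·(p₁ᵢ/p₀ᵢ) = 30.7449 + 40.5519 + 30.0270 + 8.3417 = 109.6656

109.67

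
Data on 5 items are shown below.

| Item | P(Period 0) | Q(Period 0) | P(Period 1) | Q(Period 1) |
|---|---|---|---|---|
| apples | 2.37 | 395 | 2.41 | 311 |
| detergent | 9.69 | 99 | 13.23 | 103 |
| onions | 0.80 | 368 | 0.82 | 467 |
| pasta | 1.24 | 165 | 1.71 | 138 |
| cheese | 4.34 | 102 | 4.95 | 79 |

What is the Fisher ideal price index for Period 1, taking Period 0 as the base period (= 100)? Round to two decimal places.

118.57

Laspeyres component (base-period weights):
ΣP(Period 1)Q(Period 0) = 2.41×395 + 13.23×99 + 0.82×368 + 1.71×165 + 4.95×102 = 951.95 + 1309.77 + 301.76 + 282.15 + 504.9 = 3350.53
ΣP(Period 0)Q(Period 0) = 2.37×395 + 9.69×99 + 0.80×368 + 1.24×165 + 4.34×102 = 936.15 + 959.31 + 294.4 + 204.6 + 442.68 = 2837.14
L = 3350.53 / 2837.14 × 100 = 118.0953
Paasche component (current-period weights):
ΣP(Period 1)Q(Period 1) = 2.41×311 + 13.23×103 + 0.82×467 + 1.71×138 + 4.95×79 = 749.51 + 1362.69 + 382.94 + 235.98 + 391.05 = 3122.17
ΣP(Period 0)Q(Period 1) = 2.37×311 + 9.69×103 + 0.80×467 + 1.24×138 + 4.34×79 = 737.07 + 998.07 + 373.6 + 171.12 + 342.86 = 2622.72
P = 3122.17 / 2622.72 × 100 = 119.0432
Fisher = √(L × P) = √(118.0953 × 119.0432) = 118.5683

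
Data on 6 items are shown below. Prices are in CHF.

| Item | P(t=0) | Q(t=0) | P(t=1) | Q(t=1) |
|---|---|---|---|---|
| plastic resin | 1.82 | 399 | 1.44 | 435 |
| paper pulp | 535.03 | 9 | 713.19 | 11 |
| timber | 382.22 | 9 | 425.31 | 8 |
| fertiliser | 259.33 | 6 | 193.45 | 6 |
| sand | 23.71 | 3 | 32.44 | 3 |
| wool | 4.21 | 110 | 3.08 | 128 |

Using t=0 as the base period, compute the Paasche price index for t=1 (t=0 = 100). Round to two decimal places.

113.66

Paasche price index uses current-period quantities as weights.
ΣP(t=1)·Q(t=1) = 1.44×435 + 713.19×11 + 425.31×8 + 193.45×6 + 32.44×3 + 3.08×128 = 626.4 + 7845.09 + 3402.48 + 1160.7 + 97.32 + 394.24 = 13526.23
ΣP(t=0)·Q(t=1) = 1.82×435 + 535.03×11 + 382.22×8 + 259.33×6 + 23.71×3 + 4.21×128 = 791.7 + 5885.33 + 3057.76 + 1555.98 + 71.13 + 538.88 = 11900.78
Index = 13526.23 / 11900.78 × 100 = 113.6583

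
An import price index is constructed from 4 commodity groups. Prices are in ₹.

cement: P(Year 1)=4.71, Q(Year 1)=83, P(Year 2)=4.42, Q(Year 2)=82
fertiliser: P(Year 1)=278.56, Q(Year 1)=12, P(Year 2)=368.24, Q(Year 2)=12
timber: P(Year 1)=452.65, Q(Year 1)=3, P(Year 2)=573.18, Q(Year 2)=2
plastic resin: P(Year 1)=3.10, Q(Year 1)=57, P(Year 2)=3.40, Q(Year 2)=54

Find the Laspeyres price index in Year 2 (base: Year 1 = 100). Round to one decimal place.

127.2

Laspeyres price index uses base-period quantities as weights.
ΣP(Year 2)·Q(Year 1) = 4.42×83 + 368.24×12 + 573.18×3 + 3.40×57 = 366.86 + 4418.88 + 1719.54 + 193.8 = 6699.08
ΣP(Year 1)·Q(Year 1) = 4.71×83 + 278.56×12 + 452.65×3 + 3.10×57 = 390.93 + 3342.72 + 1357.95 + 176.7 = 5268.3
Index = 6699.08 / 5268.3 × 100 = 127.1583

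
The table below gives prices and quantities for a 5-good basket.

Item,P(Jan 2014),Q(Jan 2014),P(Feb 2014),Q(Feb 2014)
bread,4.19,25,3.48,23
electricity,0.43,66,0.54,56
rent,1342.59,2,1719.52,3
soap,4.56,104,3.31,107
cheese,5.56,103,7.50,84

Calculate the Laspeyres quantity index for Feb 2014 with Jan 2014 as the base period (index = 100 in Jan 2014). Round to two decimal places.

132.03

Laspeyres quantity index uses base-period prices as weights.
ΣP(Jan 2014)·Q(Feb 2014) = 4.19×23 + 0.43×56 + 1342.59×3 + 4.56×107 + 5.56×84 = 96.37 + 24.08 + 4027.77 + 487.92 + 467.04 = 5103.18
ΣP(Jan 2014)·Q(Jan 2014) = 4.19×25 + 0.43×66 + 1342.59×2 + 4.56×104 + 5.56×103 = 104.75 + 28.38 + 2685.18 + 474.24 + 572.68 = 3865.23
Index = 5103.18 / 3865.23 × 100 = 132.0278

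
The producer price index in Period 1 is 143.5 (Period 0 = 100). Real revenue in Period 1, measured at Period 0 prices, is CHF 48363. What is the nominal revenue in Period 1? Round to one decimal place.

Nominal = Real × (Index/100) = 48363 × (143.5/100)
        = 48363 × 1.435 = 69400.9050

69400.9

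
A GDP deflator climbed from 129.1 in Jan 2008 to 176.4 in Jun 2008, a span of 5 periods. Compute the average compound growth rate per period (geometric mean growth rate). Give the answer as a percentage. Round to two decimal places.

Growth factor = (176.4/129.1)^(1/5) = (1.366383)^(1/5) = 1.064424
Growth rate = 1.064424 − 1 = 0.064424 = 6.4424%

6.44%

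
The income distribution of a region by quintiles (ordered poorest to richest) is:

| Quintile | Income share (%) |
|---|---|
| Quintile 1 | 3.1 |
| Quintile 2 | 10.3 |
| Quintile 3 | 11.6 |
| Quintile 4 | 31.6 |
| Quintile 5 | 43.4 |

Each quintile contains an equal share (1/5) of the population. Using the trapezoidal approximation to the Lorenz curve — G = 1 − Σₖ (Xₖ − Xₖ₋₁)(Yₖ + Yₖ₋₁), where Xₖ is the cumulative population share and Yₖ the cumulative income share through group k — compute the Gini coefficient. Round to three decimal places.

0.408

Cumulative income shares Yₖ: 0.0310, 0.1340, 0.2500, 0.5660, 1.0000
Σ (Xₖ−Xₖ₋₁)(Yₖ+Yₖ₋₁) = (1/5)(0.0310+0.0000) + (1/5)(0.1340+0.0310) + (1/5)(0.2500+0.1340) + (1/5)(0.5660+0.2500) + (1/5)(1.0000+0.5660)
  = 0.0062 + 0.0330 + 0.0768 + 0.1632 + 0.3132 = 0.5924
G = 1 − 0.5924 = 0.4076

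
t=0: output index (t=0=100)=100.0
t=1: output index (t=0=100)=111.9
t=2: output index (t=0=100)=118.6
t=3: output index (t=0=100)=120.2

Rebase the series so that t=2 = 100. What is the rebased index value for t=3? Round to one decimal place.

101.3

Rebased(t=3) = 120.2 / 118.6 × 100 = 101.3491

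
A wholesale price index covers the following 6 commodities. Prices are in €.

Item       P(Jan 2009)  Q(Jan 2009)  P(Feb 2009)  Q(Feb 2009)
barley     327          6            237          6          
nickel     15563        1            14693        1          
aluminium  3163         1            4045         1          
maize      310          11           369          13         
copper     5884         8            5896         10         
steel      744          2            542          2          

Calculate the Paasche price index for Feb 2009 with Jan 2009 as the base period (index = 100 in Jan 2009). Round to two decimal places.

99.95

Paasche price index uses current-period quantities as weights.
ΣP(Feb 2009)·Q(Feb 2009) = 237×6 + 14693×1 + 4045×1 + 369×13 + 5896×10 + 542×2 = 1422 + 14693 + 4045 + 4797 + 58960 + 1084 = 85001
ΣP(Jan 2009)·Q(Feb 2009) = 327×6 + 15563×1 + 3163×1 + 310×13 + 5884×10 + 744×2 = 1962 + 15563 + 3163 + 4030 + 58840 + 1488 = 85046
Index = 85001 / 85046 × 100 = 99.9471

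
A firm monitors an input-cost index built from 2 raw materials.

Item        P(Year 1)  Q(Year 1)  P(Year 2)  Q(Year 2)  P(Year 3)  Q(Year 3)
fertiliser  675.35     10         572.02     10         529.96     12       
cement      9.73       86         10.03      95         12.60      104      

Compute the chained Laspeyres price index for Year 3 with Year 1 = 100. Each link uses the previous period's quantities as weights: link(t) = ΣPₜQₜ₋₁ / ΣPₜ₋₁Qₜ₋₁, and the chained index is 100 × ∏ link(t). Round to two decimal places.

Link Year 1→Year 2:
ΣP(Year 2)Q(Year 1) = 572.02×10 + 10.03×86 = 5720.2 + 862.58 = 6582.78
ΣP(Year 1)Q(Year 1) = 675.35×10 + 9.73×86 = 6753.5 + 836.78 = 7590.28
link = 6582.78/7590.28 = 0.867264
Link Year 2→Year 3:
ΣP(Year 3)Q(Year 2) = 529.96×10 + 12.60×95 = 5299.6 + 1197 = 6496.6
ΣP(Year 2)Q(Year 2) = 572.02×10 + 10.03×95 = 5720.2 + 952.85 = 6673.05
link = 6496.6/6673.05 = 0.973558
Chained index = 100 × 0.867264 × 0.973558 = 84.4332

84.43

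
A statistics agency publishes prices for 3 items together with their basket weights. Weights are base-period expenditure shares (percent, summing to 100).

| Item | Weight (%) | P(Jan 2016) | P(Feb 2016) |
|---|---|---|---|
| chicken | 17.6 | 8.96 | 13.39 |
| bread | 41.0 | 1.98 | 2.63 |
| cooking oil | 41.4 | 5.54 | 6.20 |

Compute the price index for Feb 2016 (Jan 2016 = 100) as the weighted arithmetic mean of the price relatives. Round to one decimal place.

127.1

chicken: 17.6 × (13.39/8.96) = 17.6 × 1.494420 = 26.3018
bread: 41.0 × (2.63/1.98) = 41.0 × 1.328283 = 54.4596
cooking oil: 41.4 × (6.20/5.54) = 41.4 × 1.119134 = 46.3321
Index = Σ wᵢ·(p₁ᵢ/p₀ᵢ) = 26.3018 + 54.4596 + 46.3321 = 127.0935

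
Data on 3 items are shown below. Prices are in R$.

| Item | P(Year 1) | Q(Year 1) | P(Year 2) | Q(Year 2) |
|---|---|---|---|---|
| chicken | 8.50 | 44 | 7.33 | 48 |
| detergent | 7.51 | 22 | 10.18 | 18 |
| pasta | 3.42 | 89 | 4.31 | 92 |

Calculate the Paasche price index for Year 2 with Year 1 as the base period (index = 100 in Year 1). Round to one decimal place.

Paasche price index uses current-period quantities as weights.
ΣP(Year 2)·Q(Year 2) = 7.33×48 + 10.18×18 + 4.31×92 = 351.84 + 183.24 + 396.52 = 931.6
ΣP(Year 1)·Q(Year 2) = 8.50×48 + 7.51×18 + 3.42×92 = 408 + 135.18 + 314.64 = 857.82
Index = 931.6 / 857.82 × 100 = 108.6009

108.6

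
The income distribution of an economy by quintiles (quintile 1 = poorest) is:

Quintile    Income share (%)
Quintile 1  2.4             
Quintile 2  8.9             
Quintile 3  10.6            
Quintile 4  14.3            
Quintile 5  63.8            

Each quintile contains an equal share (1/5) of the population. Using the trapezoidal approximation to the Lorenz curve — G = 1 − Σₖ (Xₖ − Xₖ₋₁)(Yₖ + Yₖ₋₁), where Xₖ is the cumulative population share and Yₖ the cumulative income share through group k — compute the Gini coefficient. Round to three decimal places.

Cumulative income shares Yₖ: 0.0240, 0.1130, 0.2190, 0.3620, 1.0000
Σ (Xₖ−Xₖ₋₁)(Yₖ+Yₖ₋₁) = (1/5)(0.0240+0.0000) + (1/5)(0.1130+0.0240) + (1/5)(0.2190+0.1130) + (1/5)(0.3620+0.2190) + (1/5)(1.0000+0.3620)
  = 0.0048 + 0.0274 + 0.0664 + 0.1162 + 0.2724 = 0.4872
G = 1 − 0.4872 = 0.5128

0.513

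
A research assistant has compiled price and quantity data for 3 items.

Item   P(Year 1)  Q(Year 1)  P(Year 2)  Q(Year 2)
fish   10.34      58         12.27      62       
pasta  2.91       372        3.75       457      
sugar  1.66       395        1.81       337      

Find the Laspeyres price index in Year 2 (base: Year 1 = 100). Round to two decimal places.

Laspeyres price index uses base-period quantities as weights.
ΣP(Year 2)·Q(Year 1) = 12.27×58 + 3.75×372 + 1.81×395 = 711.66 + 1395 + 714.95 = 2821.61
ΣP(Year 1)·Q(Year 1) = 10.34×58 + 2.91×372 + 1.66×395 = 599.72 + 1082.52 + 655.7 = 2337.94
Index = 2821.61 / 2337.94 × 100 = 120.6879

120.69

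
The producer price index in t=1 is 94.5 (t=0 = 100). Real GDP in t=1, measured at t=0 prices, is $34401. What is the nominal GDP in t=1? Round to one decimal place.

Nominal = Real × (Index/100) = 34401 × (94.5/100)
        = 34401 × 0.945 = 32508.9450

32508.9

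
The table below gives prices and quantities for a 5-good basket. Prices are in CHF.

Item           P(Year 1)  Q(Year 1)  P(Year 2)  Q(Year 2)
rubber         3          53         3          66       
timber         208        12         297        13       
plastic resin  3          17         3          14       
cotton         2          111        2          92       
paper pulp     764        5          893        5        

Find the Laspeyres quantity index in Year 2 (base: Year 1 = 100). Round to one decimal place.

Laspeyres quantity index uses base-period prices as weights.
ΣP(Year 1)·Q(Year 2) = 3×66 + 208×13 + 3×14 + 2×92 + 764×5 = 198 + 2704 + 42 + 184 + 3820 = 6948
ΣP(Year 1)·Q(Year 1) = 3×53 + 208×12 + 3×17 + 2×111 + 764×5 = 159 + 2496 + 51 + 222 + 3820 = 6748
Index = 6948 / 6748 × 100 = 102.9638

103.0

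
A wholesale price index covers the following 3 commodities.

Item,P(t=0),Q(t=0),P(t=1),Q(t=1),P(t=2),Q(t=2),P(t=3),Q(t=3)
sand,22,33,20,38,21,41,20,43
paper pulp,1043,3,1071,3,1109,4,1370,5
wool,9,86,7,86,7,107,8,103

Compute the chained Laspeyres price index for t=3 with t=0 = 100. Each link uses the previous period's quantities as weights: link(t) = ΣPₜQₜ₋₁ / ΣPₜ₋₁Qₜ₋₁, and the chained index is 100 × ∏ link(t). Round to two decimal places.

118.22

Link t=0→t=1:
ΣP(t=1)Q(t=0) = 20×33 + 1071×3 + 7×86 = 660 + 3213 + 602 = 4475
ΣP(t=0)Q(t=0) = 22×33 + 1043×3 + 9×86 = 726 + 3129 + 774 = 4629
link = 4475/4629 = 0.966731
Link t=1→t=2:
ΣP(t=2)Q(t=1) = 21×38 + 1109×3 + 7×86 = 798 + 3327 + 602 = 4727
ΣP(t=1)Q(t=1) = 20×38 + 1071×3 + 7×86 = 760 + 3213 + 602 = 4575
link = 4727/4575 = 1.033224
Link t=2→t=3:
ΣP(t=3)Q(t=2) = 20×41 + 1370×4 + 8×107 = 820 + 5480 + 856 = 7156
ΣP(t=2)Q(t=2) = 21×41 + 1109×4 + 7×107 = 861 + 4436 + 749 = 6046
link = 7156/6046 = 1.183592
Chained index = 100 × 0.966731 × 1.033224 × 1.183592 = 118.2232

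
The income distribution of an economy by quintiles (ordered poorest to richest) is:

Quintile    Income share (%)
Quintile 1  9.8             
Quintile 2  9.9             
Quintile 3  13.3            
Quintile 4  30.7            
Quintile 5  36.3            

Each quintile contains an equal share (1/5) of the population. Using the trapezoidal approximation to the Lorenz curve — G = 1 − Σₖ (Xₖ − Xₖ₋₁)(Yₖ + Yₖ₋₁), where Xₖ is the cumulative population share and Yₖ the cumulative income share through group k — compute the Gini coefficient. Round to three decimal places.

Cumulative income shares Yₖ: 0.0980, 0.1970, 0.3300, 0.6370, 1.0000
Σ (Xₖ−Xₖ₋₁)(Yₖ+Yₖ₋₁) = (1/5)(0.0980+0.0000) + (1/5)(0.1970+0.0980) + (1/5)(0.3300+0.1970) + (1/5)(0.6370+0.3300) + (1/5)(1.0000+0.6370)
  = 0.0196 + 0.0590 + 0.1054 + 0.1934 + 0.3274 = 0.7048
G = 1 − 0.7048 = 0.2952

0.295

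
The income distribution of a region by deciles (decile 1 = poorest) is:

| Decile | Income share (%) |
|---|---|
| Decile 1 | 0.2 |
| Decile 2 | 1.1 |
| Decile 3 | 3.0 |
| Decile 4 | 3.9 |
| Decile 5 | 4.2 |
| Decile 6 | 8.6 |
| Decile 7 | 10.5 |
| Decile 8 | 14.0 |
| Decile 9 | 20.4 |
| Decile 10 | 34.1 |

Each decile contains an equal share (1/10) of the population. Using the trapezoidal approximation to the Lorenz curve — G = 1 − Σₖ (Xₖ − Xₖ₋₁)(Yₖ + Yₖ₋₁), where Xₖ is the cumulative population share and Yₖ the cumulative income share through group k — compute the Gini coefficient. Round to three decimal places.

Cumulative income shares Yₖ: 0.0020, 0.0130, 0.0430, 0.0820, 0.1240, 0.2100, 0.3150, 0.4550, 0.6590, 1.0000
Σ (Xₖ−Xₖ₋₁)(Yₖ+Yₖ₋₁) = (1/10)(0.0020+0.0000) + (1/10)(0.0130+0.0020) + (1/10)(0.0430+0.0130) + (1/10)(0.0820+0.0430) + (1/10)(0.1240+0.0820) + (1/10)(0.2100+0.1240) + (1/10)(0.3150+0.2100) + (1/10)(0.4550+0.3150) + (1/10)(0.6590+0.4550) + (1/10)(1.0000+0.6590)
  = 0.0002 + 0.0015 + 0.0056 + 0.0125 + 0.0206 + 0.0334 + 0.0525 + 0.0770 + 0.1114 + 0.1659 = 0.4806
G = 1 − 0.4806 = 0.5194

0.519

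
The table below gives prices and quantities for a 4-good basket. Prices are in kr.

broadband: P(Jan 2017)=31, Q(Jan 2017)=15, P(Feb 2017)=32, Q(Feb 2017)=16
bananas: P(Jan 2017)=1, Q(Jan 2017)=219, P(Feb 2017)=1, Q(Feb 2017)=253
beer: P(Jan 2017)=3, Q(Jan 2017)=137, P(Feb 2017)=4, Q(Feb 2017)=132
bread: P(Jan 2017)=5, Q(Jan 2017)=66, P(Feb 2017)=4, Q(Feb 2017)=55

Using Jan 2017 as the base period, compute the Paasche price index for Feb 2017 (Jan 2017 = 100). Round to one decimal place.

Paasche price index uses current-period quantities as weights.
ΣP(Feb 2017)·Q(Feb 2017) = 32×16 + 1×253 + 4×132 + 4×55 = 512 + 253 + 528 + 220 = 1513
ΣP(Jan 2017)·Q(Feb 2017) = 31×16 + 1×253 + 3×132 + 5×55 = 496 + 253 + 396 + 275 = 1420
Index = 1513 / 1420 × 100 = 106.5493

106.5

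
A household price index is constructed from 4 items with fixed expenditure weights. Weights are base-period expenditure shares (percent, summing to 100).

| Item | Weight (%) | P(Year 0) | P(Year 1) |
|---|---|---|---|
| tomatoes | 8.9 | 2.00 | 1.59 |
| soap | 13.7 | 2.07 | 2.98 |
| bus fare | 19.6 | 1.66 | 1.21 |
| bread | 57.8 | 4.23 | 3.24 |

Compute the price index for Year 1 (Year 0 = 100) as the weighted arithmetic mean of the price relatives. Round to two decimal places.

tomatoes: 8.9 × (1.59/2.00) = 8.9 × 0.795000 = 7.0755
soap: 13.7 × (2.98/2.07) = 13.7 × 1.439614 = 19.7227
bus fare: 19.6 × (1.21/1.66) = 19.6 × 0.728916 = 14.2867
bread: 57.8 × (3.24/4.23) = 57.8 × 0.765957 = 44.2723
Index = Σ wᵢ·(p₁ᵢ/p₀ᵢ) = 7.0755 + 19.7227 + 14.2867 + 44.2723 = 85.3573

85.36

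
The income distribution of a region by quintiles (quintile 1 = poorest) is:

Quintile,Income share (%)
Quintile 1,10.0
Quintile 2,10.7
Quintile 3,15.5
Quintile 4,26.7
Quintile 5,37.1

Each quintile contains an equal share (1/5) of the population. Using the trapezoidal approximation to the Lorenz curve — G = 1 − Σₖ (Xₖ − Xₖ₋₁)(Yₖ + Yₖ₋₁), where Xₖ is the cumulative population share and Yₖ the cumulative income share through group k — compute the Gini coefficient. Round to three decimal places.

Cumulative income shares Yₖ: 0.1000, 0.2070, 0.3620, 0.6290, 1.0000
Σ (Xₖ−Xₖ₋₁)(Yₖ+Yₖ₋₁) = (1/5)(0.1000+0.0000) + (1/5)(0.2070+0.1000) + (1/5)(0.3620+0.2070) + (1/5)(0.6290+0.3620) + (1/5)(1.0000+0.6290)
  = 0.0200 + 0.0614 + 0.1138 + 0.1982 + 0.3258 = 0.7192
G = 1 − 0.7192 = 0.2808

0.281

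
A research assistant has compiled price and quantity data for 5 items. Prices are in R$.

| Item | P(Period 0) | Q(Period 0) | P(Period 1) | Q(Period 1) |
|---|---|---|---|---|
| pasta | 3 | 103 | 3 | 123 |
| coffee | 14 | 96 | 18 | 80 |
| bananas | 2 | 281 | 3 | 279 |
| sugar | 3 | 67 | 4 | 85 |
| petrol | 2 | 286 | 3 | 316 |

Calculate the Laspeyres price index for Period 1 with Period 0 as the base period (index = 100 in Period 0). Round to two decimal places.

134.07

Laspeyres price index uses base-period quantities as weights.
ΣP(Period 1)·Q(Period 0) = 3×103 + 18×96 + 3×281 + 4×67 + 3×286 = 309 + 1728 + 843 + 268 + 858 = 4006
ΣP(Period 0)·Q(Period 0) = 3×103 + 14×96 + 2×281 + 3×67 + 2×286 = 309 + 1344 + 562 + 201 + 572 = 2988
Index = 4006 / 2988 × 100 = 134.0696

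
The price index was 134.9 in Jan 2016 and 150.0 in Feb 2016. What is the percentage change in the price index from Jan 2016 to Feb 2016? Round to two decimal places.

Change = (150.0 − 134.9) / 134.9 × 100
       = 15.1 / 134.9 × 100 = 11.1935%

11.19%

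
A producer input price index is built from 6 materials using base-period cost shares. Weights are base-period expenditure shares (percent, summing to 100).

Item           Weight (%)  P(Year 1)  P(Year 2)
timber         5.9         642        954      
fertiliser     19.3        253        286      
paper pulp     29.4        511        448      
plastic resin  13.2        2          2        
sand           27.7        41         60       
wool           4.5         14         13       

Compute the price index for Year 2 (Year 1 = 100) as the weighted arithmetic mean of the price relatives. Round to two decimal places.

114.28

timber: 5.9 × (954/642) = 5.9 × 1.485981 = 8.7673
fertiliser: 19.3 × (286/253) = 19.3 × 1.130435 = 21.8174
paper pulp: 29.4 × (448/511) = 29.4 × 0.876712 = 25.7753
plastic resin: 13.2 × (2/2) = 13.2 × 1.000000 = 13.2000
sand: 27.7 × (60/41) = 27.7 × 1.463415 = 40.5366
wool: 4.5 × (13/14) = 4.5 × 0.928571 = 4.1786
Index = Σ wᵢ·(p₁ᵢ/p₀ᵢ) = 8.7673 + 21.8174 + 25.7753 + 13.2000 + 40.5366 + 4.1786 = 114.2752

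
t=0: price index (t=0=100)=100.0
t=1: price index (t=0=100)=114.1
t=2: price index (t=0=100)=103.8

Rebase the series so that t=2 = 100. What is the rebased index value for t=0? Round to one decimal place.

96.3

Rebased(t=0) = 100.0 / 103.8 × 100 = 96.3391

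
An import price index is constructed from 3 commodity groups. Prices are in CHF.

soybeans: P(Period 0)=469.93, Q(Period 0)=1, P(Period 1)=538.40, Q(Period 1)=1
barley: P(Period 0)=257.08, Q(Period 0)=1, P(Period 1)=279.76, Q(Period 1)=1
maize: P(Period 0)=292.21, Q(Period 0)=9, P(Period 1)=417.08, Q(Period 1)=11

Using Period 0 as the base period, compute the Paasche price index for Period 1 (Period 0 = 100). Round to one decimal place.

137.2

Paasche price index uses current-period quantities as weights.
ΣP(Period 1)·Q(Period 1) = 538.40×1 + 279.76×1 + 417.08×11 = 538.4 + 279.76 + 4587.88 = 5406.04
ΣP(Period 0)·Q(Period 1) = 469.93×1 + 257.08×1 + 292.21×11 = 469.93 + 257.08 + 3214.31 = 3941.32
Index = 5406.04 / 3941.32 × 100 = 137.1632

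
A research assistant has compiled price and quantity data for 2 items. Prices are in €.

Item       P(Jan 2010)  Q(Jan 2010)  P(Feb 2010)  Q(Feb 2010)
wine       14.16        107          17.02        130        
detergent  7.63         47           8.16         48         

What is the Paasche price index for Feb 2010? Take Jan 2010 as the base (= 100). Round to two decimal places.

Paasche price index uses current-period quantities as weights.
ΣP(Feb 2010)·Q(Feb 2010) = 17.02×130 + 8.16×48 = 2212.6 + 391.68 = 2604.28
ΣP(Jan 2010)·Q(Feb 2010) = 14.16×130 + 7.63×48 = 1840.8 + 366.24 = 2207.04
Index = 2604.28 / 2207.04 × 100 = 117.9988

118.00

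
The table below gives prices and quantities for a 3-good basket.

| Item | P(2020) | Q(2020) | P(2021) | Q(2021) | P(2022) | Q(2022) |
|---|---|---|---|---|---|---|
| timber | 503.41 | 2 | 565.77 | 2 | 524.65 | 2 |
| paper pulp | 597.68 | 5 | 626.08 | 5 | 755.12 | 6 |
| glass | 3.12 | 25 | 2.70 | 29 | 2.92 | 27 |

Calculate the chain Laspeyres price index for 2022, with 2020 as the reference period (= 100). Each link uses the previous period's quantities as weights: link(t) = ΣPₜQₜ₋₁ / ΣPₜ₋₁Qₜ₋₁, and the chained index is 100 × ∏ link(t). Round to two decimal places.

120.23

Link 2020→2021:
ΣP(2021)Q(2020) = 565.77×2 + 626.08×5 + 2.70×25 = 1131.54 + 3130.4 + 67.5 = 4329.44
ΣP(2020)Q(2020) = 503.41×2 + 597.68×5 + 3.12×25 = 1006.82 + 2988.4 + 78 = 4073.22
link = 4329.44/4073.22 = 1.062904
Link 2021→2022:
ΣP(2022)Q(2021) = 524.65×2 + 755.12×5 + 2.92×29 = 1049.3 + 3775.6 + 84.68 = 4909.58
ΣP(2021)Q(2021) = 565.77×2 + 626.08×5 + 2.70×29 = 1131.54 + 3130.4 + 78.3 = 4340.24
link = 4909.58/4340.24 = 1.131177
Chained index = 100 × 1.062904 × 1.131177 = 120.2332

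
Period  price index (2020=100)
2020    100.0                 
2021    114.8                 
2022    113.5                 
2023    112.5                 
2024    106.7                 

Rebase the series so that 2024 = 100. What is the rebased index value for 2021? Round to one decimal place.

Rebased(2021) = 114.8 / 106.7 × 100 = 107.5914

107.6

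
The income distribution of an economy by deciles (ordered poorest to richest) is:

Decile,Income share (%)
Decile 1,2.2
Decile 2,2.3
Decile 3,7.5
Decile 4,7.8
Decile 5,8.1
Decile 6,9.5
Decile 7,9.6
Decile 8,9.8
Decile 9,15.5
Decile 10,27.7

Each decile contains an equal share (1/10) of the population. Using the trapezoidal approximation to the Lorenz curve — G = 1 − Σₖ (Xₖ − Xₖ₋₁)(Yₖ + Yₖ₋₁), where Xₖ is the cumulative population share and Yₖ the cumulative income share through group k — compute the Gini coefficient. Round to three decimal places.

Cumulative income shares Yₖ: 0.0220, 0.0450, 0.1200, 0.1980, 0.2790, 0.3740, 0.4700, 0.5680, 0.7230, 1.0000
Σ (Xₖ−Xₖ₋₁)(Yₖ+Yₖ₋₁) = (1/10)(0.0220+0.0000) + (1/10)(0.0450+0.0220) + (1/10)(0.1200+0.0450) + (1/10)(0.1980+0.1200) + (1/10)(0.2790+0.1980) + (1/10)(0.3740+0.2790) + (1/10)(0.4700+0.3740) + (1/10)(0.5680+0.4700) + (1/10)(0.7230+0.5680) + (1/10)(1.0000+0.7230)
  = 0.0022 + 0.0067 + 0.0165 + 0.0318 + 0.0477 + 0.0653 + 0.0844 + 0.1038 + 0.1291 + 0.1723 = 0.6598
G = 1 − 0.6598 = 0.3402

0.340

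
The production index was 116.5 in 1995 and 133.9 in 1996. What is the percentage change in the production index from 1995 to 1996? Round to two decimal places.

14.94%

Change = (133.9 − 116.5) / 116.5 × 100
       = 17.4 / 116.5 × 100 = 14.9356%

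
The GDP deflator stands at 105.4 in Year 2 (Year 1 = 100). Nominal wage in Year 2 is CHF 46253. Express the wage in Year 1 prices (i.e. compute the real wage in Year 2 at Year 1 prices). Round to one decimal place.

43883.3

Real = Nominal ÷ (Index/100) = 46253 ÷ (105.4/100)
     = 46253 ÷ 1.054 = 43883.3017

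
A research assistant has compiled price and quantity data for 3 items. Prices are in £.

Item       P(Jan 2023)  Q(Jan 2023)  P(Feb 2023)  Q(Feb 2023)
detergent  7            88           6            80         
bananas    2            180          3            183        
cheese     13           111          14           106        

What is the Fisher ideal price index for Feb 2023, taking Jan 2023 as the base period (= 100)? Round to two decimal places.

Laspeyres component (base-period weights):
ΣP(Feb 2023)Q(Jan 2023) = 6×88 + 3×180 + 14×111 = 528 + 540 + 1554 = 2622
ΣP(Jan 2023)Q(Jan 2023) = 7×88 + 2×180 + 13×111 = 616 + 360 + 1443 = 2419
L = 2622 / 2419 × 100 = 108.3919
Paasche component (current-period weights):
ΣP(Feb 2023)Q(Feb 2023) = 6×80 + 3×183 + 14×106 = 480 + 549 + 1484 = 2513
ΣP(Jan 2023)Q(Feb 2023) = 7×80 + 2×183 + 13×106 = 560 + 366 + 1378 = 2304
P = 2513 / 2304 × 100 = 109.0712
Fisher = √(L × P) = √(108.3919 × 109.0712) = 108.7310

108.73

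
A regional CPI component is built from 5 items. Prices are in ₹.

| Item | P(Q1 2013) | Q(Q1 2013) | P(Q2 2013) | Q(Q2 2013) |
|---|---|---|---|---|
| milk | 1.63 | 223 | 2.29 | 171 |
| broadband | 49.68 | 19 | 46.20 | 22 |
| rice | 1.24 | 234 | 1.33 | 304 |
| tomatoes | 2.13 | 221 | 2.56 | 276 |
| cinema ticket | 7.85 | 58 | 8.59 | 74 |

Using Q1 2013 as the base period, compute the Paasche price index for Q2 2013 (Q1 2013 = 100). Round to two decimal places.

108.13

Paasche price index uses current-period quantities as weights.
ΣP(Q2 2013)·Q(Q2 2013) = 2.29×171 + 46.20×22 + 1.33×304 + 2.56×276 + 8.59×74 = 391.59 + 1016.4 + 404.32 + 706.56 + 635.66 = 3154.53
ΣP(Q1 2013)·Q(Q2 2013) = 1.63×171 + 49.68×22 + 1.24×304 + 2.13×276 + 7.85×74 = 278.73 + 1092.96 + 376.96 + 587.88 + 580.9 = 2917.43
Index = 3154.53 / 2917.43 × 100 = 108.1270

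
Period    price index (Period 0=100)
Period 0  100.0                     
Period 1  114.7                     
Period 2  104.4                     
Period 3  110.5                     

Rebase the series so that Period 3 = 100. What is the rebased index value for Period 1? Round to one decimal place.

103.8

Rebased(Period 1) = 114.7 / 110.5 × 100 = 103.8009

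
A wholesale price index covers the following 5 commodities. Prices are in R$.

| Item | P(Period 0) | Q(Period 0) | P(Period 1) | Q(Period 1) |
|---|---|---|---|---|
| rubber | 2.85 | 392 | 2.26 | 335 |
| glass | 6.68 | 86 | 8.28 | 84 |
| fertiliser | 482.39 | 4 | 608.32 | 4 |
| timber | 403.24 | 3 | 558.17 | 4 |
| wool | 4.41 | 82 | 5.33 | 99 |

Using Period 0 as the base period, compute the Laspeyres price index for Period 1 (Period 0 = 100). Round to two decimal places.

Laspeyres price index uses base-period quantities as weights.
ΣP(Period 1)·Q(Period 0) = 2.26×392 + 8.28×86 + 608.32×4 + 558.17×3 + 5.33×82 = 885.92 + 712.08 + 2433.28 + 1674.51 + 437.06 = 6142.85
ΣP(Period 0)·Q(Period 0) = 2.85×392 + 6.68×86 + 482.39×4 + 403.24×3 + 4.41×82 = 1117.2 + 574.48 + 1929.56 + 1209.72 + 361.62 = 5192.58
Index = 6142.85 / 5192.58 × 100 = 118.3005

118.30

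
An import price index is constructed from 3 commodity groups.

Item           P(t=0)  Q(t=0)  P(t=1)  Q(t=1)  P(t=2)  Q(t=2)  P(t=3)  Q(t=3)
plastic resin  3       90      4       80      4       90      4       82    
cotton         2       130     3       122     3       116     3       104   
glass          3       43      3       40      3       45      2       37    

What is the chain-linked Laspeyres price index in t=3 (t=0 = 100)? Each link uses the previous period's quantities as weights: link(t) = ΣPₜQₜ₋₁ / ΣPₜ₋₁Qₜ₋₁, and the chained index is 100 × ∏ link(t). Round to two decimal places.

126.26

Link t=0→t=1:
ΣP(t=1)Q(t=0) = 4×90 + 3×130 + 3×43 = 360 + 390 + 129 = 879
ΣP(t=0)Q(t=0) = 3×90 + 2×130 + 3×43 = 270 + 260 + 129 = 659
link = 879/659 = 1.333839
Link t=1→t=2:
ΣP(t=2)Q(t=1) = 4×80 + 3×122 + 3×40 = 320 + 366 + 120 = 806
ΣP(t=1)Q(t=1) = 4×80 + 3×122 + 3×40 = 320 + 366 + 120 = 806
link = 806/806 = 1.000000
Link t=2→t=3:
ΣP(t=3)Q(t=2) = 4×90 + 3×116 + 2×45 = 360 + 348 + 90 = 798
ΣP(t=2)Q(t=2) = 4×90 + 3×116 + 3×45 = 360 + 348 + 135 = 843
link = 798/843 = 0.946619
Chained index = 100 × 1.333839 × 1.000000 × 0.946619 = 126.2638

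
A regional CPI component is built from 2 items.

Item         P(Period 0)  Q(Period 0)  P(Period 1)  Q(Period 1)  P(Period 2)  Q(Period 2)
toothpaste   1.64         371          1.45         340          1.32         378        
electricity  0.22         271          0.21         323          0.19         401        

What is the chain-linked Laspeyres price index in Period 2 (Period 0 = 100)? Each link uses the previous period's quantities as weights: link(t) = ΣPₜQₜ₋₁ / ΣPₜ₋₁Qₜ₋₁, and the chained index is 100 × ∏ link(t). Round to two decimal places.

81.00

Link Period 0→Period 1:
ΣP(Period 1)Q(Period 0) = 1.45×371 + 0.21×271 = 537.95 + 56.91 = 594.86
ΣP(Period 0)Q(Period 0) = 1.64×371 + 0.22×271 = 608.44 + 59.62 = 668.06
link = 594.86/668.06 = 0.890429
Link Period 1→Period 2:
ΣP(Period 2)Q(Period 1) = 1.32×340 + 0.19×323 = 448.8 + 61.37 = 510.17
ΣP(Period 1)Q(Period 1) = 1.45×340 + 0.21×323 = 493 + 67.83 = 560.83
link = 510.17/560.83 = 0.909670
Chained index = 100 × 0.890429 × 0.909670 = 80.9996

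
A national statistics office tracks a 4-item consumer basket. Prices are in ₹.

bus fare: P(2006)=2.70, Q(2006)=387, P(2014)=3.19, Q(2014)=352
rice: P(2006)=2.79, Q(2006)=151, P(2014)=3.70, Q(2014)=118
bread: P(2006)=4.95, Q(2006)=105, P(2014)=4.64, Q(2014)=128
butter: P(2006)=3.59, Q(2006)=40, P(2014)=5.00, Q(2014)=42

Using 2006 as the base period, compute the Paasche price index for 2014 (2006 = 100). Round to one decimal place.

114.5

Paasche price index uses current-period quantities as weights.
ΣP(2014)·Q(2014) = 3.19×352 + 3.70×118 + 4.64×128 + 5.00×42 = 1122.88 + 436.6 + 593.92 + 210 = 2363.4
ΣP(2006)·Q(2014) = 2.70×352 + 2.79×118 + 4.95×128 + 3.59×42 = 950.4 + 329.22 + 633.6 + 150.78 = 2064
Index = 2363.4 / 2064 × 100 = 114.5058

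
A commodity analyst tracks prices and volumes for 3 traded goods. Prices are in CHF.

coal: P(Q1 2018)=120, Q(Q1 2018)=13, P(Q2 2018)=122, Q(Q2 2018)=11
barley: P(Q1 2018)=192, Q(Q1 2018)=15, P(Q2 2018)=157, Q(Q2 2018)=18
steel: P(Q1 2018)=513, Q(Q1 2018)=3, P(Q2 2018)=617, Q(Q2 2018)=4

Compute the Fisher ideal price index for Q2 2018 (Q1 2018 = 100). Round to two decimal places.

97.03

Laspeyres component (base-period weights):
ΣP(Q2 2018)Q(Q1 2018) = 122×13 + 157×15 + 617×3 = 1586 + 2355 + 1851 = 5792
ΣP(Q1 2018)Q(Q1 2018) = 120×13 + 192×15 + 513×3 = 1560 + 2880 + 1539 = 5979
L = 5792 / 5979 × 100 = 96.8724
Paasche component (current-period weights):
ΣP(Q2 2018)Q(Q2 2018) = 122×11 + 157×18 + 617×4 = 1342 + 2826 + 2468 = 6636
ΣP(Q1 2018)Q(Q2 2018) = 120×11 + 192×18 + 513×4 = 1320 + 3456 + 2052 = 6828
P = 6636 / 6828 × 100 = 97.1880
Fisher = √(L × P) = √(96.8724 × 97.1880) = 97.0301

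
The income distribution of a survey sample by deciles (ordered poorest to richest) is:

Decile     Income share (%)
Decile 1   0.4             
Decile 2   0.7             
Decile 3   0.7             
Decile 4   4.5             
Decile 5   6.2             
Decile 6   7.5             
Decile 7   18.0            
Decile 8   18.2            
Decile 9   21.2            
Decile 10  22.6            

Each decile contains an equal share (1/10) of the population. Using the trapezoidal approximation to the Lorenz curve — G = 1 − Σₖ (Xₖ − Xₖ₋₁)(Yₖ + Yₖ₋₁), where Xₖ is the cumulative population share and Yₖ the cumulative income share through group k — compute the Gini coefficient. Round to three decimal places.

Cumulative income shares Yₖ: 0.0040, 0.0110, 0.0180, 0.0630, 0.1250, 0.2000, 0.3800, 0.5620, 0.7740, 1.0000
Σ (Xₖ−Xₖ₋₁)(Yₖ+Yₖ₋₁) = (1/10)(0.0040+0.0000) + (1/10)(0.0110+0.0040) + (1/10)(0.0180+0.0110) + (1/10)(0.0630+0.0180) + (1/10)(0.1250+0.0630) + (1/10)(0.2000+0.1250) + (1/10)(0.3800+0.2000) + (1/10)(0.5620+0.3800) + (1/10)(0.7740+0.5620) + (1/10)(1.0000+0.7740)
  = 0.0004 + 0.0015 + 0.0029 + 0.0081 + 0.0188 + 0.0325 + 0.0580 + 0.0942 + 0.1336 + 0.1774 = 0.5274
G = 1 − 0.5274 = 0.4726

0.473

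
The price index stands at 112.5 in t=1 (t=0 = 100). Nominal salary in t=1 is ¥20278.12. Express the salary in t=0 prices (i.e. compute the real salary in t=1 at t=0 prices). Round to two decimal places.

18025.00

Real = Nominal ÷ (Index/100) = 20278.12 ÷ (112.5/100)
     = 20278.12 ÷ 1.125 = 18024.9956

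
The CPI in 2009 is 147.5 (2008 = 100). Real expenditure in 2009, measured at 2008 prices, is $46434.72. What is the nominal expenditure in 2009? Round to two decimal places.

68491.21

Nominal = Real × (Index/100) = 46434.72 × (147.5/100)
        = 46434.72 × 1.475 = 68491.2120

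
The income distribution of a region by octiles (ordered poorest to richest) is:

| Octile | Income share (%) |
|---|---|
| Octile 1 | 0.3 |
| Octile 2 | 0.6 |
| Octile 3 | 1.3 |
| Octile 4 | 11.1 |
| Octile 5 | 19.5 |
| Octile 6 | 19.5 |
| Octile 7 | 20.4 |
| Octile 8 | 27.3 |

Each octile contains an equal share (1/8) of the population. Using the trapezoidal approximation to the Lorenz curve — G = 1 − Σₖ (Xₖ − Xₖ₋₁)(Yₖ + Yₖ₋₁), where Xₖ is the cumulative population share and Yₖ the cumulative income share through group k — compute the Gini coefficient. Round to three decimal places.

Cumulative income shares Yₖ: 0.0030, 0.0090, 0.0220, 0.1330, 0.3280, 0.5230, 0.7270, 1.0000
Σ (Xₖ−Xₖ₋₁)(Yₖ+Yₖ₋₁) = (1/8)(0.0030+0.0000) + (1/8)(0.0090+0.0030) + (1/8)(0.0220+0.0090) + (1/8)(0.1330+0.0220) + (1/8)(0.3280+0.1330) + (1/8)(0.5230+0.3280) + (1/8)(0.7270+0.5230) + (1/8)(1.0000+0.7270)
  = 0.0004 + 0.0015 + 0.0039 + 0.0194 + 0.0576 + 0.1064 + 0.1562 + 0.2159 = 0.5613
G = 1 − 0.5613 = 0.4387

0.439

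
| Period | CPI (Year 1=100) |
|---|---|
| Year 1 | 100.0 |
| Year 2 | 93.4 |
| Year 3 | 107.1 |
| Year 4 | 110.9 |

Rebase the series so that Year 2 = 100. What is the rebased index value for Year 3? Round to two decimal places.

Rebased(Year 3) = 107.1 / 93.4 × 100 = 114.6681

114.67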